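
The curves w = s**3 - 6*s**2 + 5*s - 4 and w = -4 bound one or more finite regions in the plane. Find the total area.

Set the curves equal: s**3 - 6*s**2 + 5*s - 4 = -4, so s**3 - 6*s**2 + 5*s = 0, which factors as s*(s - 5)*(s - 1) = 0. The curves meet at s = 0, 1, 5.
On [0, 1], w = s**3 - 6*s**2 + 5*s - 4 is on top; that piece has area ∫[0,1] (s**3 - 6*s**2 + 5*s) ds = 3/4.
On [1, 5], w = -4 is on top; that piece has area ∫[1,5] (-(s**3 - 6*s**2 + 5*s)) ds = 32.
Total enclosed area = 3/4 + 32 = 131/4.

131/4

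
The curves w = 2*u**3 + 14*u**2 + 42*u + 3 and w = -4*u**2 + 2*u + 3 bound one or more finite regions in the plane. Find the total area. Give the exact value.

131/2

Set the curves equal: 2*u**3 + 14*u**2 + 42*u + 3 = -4*u**2 + 2*u + 3, so 2*u**3 + 18*u**2 + 40*u = 0, which factors as 2*u*(u + 4)*(u + 5) = 0. The curves meet at u = -5, -4, 0.
On [-5, -4], w = 2*u**3 + 14*u**2 + 42*u + 3 is on top; that piece has area ∫[-5,-4] (2*u**3 + 18*u**2 + 40*u) du = 3/2.
On [-4, 0], w = -4*u**2 + 2*u + 3 is on top; that piece has area ∫[-4,0] (-(2*u**3 + 18*u**2 + 40*u)) du = 64.
Total enclosed area = 3/2 + 64 = 131/2.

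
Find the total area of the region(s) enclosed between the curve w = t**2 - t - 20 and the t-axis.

243/2

The curve meets the t-axis where t**2 - t - 20 = 0, i.e. (t - 5)*(t + 4) = 0, at t = -4, 5.
On [-4, 5] the curve lies below the axis; ∫[-4,5] (t**2 - t - 20) dt = -243/2, giving area 243/2.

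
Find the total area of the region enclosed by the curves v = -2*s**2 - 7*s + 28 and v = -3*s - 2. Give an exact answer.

Set the curves equal: -2*s**2 - 7*s + 28 = -3*s - 2, so -2*s**2 - 4*s + 30 = 0, which factors as -2*(s - 3)*(s + 5) = 0. The curves meet at s = -5, 3.
On [-5, 3], v = -2*s**2 - 7*s + 28 is on top; that piece has area ∫[-5,3] (-2*s**2 - 4*s + 30) ds = 512/3.

512/3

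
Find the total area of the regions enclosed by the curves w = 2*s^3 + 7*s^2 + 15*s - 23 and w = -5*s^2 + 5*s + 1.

131/2

Set the curves equal: 2*s^3 + 7*s^2 + 15*s - 23 = -5*s^2 + 5*s + 1, so 2*s^3 + 12*s^2 + 10*s - 24 = 0, which factors as 2*(s - 1)*(s + 3)*(s + 4) = 0. The curves meet at s = -4, -3, 1.
On [-4, -3], w = 2*s^3 + 7*s^2 + 15*s - 23 is on top; that piece has area ∫[-4,-3] (2*s^3 + 12*s^2 + 10*s - 24) ds = 3/2.
On [-3, 1], w = -5*s^2 + 5*s + 1 is on top; that piece has area ∫[-3,1] (-(2*s^3 + 12*s^2 + 10*s - 24)) ds = 64.
Total enclosed area = 3/2 + 64 = 131/2.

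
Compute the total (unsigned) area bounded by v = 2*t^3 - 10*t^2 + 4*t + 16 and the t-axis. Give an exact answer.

The curve meets the t-axis where 2*t^3 - 10*t^2 + 4*t + 16 = 0, i.e. 2*(t - 4)*(t - 2)*(t + 1) = 0, at t = -1, 2, 4.
On [-1, 2] the curve lies above the axis; ∫[-1,2] (2*t^3 - 10*t^2 + 4*t + 16) dt = 63/2, giving area 63/2.
On [2, 4] the curve lies below the axis; ∫[2,4] (2*t^3 - 10*t^2 + 4*t + 16) dt = -32/3, giving area 32/3.
Total area = 63/2 + 32/3 = 253/6.

253/6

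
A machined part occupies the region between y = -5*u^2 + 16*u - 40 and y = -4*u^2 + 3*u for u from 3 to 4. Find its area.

On [3, 4], (-5*u^2 + 16*u - 40) - (-4*u^2 + 3*u) = -u^2 + 13*u - 40 is ≤ 0 throughout, so the area is a single integral of |-u^2 + 13*u - 40|.
∫[3,4] (-u^2 + 13*u - 40) du = -41/6; the area of that piece is 41/6.

41/6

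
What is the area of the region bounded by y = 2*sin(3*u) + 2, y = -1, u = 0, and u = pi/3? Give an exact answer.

On [0, pi/3], (2*sin(3*u) + 2) - (-1) = 2*sin(3*u) + 3 is ≥ 0 throughout, so the area is a single integral of |2*sin(3*u) + 3|.
∫[0,pi/3] (2*sin(3*u) + 3) du = 4/3 + pi.

4/3 + pi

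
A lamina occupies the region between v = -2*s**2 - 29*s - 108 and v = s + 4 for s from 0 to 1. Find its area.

383/3

On [0, 1], (-2*s**2 - 29*s - 108) - (s + 4) = -2*s**2 - 30*s - 112 is ≤ 0 throughout, so the area is a single integral of |-2*s**2 - 30*s - 112|.
∫[0,1] (-2*s**2 - 30*s - 112) ds = -383/3; the area of that piece is 383/3.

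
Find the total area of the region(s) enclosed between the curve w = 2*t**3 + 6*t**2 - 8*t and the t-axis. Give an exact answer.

The curve meets the t-axis where 2*t**3 + 6*t**2 - 8*t = 0, i.e. 2*t*(t - 1)*(t + 4) = 0, at t = -4, 0, 1.
On [-4, 0] the curve lies above the axis; ∫[-4,0] (2*t**3 + 6*t**2 - 8*t) dt = 64, giving area 64.
On [0, 1] the curve lies below the axis; ∫[0,1] (2*t**3 + 6*t**2 - 8*t) dt = -3/2, giving area 3/2.
Total area = 64 + 3/2 = 131/2.

131/2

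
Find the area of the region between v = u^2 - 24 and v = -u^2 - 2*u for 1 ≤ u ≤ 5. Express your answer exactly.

56

The difference (u^2 - 24) - (-u^2 - 2*u) = 2*u^2 + 2*u - 24 changes sign at u = 3 inside [1, 5], so split the integral there.
∫[1,3] (2*u^2 + 2*u - 24) du = -68/3; the area of that piece is 68/3.
∫[3,5] (2*u^2 + 2*u - 24) du = 100/3.
Total area = 68/3 + 100/3 = 56.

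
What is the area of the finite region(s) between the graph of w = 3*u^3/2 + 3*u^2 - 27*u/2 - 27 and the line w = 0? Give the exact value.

The curve meets the u-axis where 3*u^3/2 + 3*u^2 - 27*u/2 - 27 = 0, i.e. 3*(u - 3)*(u + 2)*(u + 3)/2 = 0, at u = -3, -2, 3.
On [-3, -2] the curve lies above the axis; ∫[-3,-2] (3*u^3/2 + 3*u^2 - 27*u/2 - 27) du = 11/8, giving area 11/8.
On [-2, 3] the curve lies below the axis; ∫[-2,3] (3*u^3/2 + 3*u^2 - 27*u/2 - 27) du = -875/8, giving area 875/8.
Total area = 11/8 + 875/8 = 443/4.

443/4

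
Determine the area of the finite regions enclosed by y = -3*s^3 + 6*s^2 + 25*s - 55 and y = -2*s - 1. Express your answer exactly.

443/2

Set the curves equal: -3*s^3 + 6*s^2 + 25*s - 55 = -2*s - 1, so -3*s^3 + 6*s^2 + 27*s - 54 = 0, which factors as -3*(s - 3)*(s - 2)*(s + 3) = 0. The curves meet at s = -3, 2, 3.
On [-3, 2], y = -2*s - 1 is on top; that piece has area ∫[-3,2] (-(-3*s^3 + 6*s^2 + 27*s - 54)) ds = 875/4.
On [2, 3], y = -3*s^3 + 6*s^2 + 25*s - 55 is on top; that piece has area ∫[2,3] (-3*s^3 + 6*s^2 + 27*s - 54) ds = 11/4.
Total enclosed area = 875/4 + 11/4 = 443/2.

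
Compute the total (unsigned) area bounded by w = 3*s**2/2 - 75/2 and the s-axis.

250

The curve meets the s-axis where 3*s**2/2 - 75/2 = 0, i.e. 3*(s - 5)*(s + 5)/2 = 0, at s = -5, 5.
On [-5, 5] the curve lies below the axis; ∫[-5,5] (3*s**2/2 - 75/2) ds = -250, giving area 250.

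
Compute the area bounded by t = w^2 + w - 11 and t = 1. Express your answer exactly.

Both boundary curves give t as a function of w, so integrate with respect to w. Setting them equal: w^2 + w - 12 = 0, i.e. (w - 3)*(w + 4) = 0, so they meet at w = -4, 3.
For w in [-4, 3], t = w^2 + w - 11 is on the left; area = ∫[-4,3] (-(w^2 + w - 12)) dw = 343/6.

343/6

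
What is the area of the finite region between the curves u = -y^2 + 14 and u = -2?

Both boundary curves give u as a function of y, so integrate with respect to y. Setting them equal: -y^2 + 16 = 0, i.e. -(y - 4)*(y + 4) = 0, so they meet at y = -4, 4.
For y in [-4, 4], u = -y^2 + 14 is on the right; area = ∫[-4,4] (-y^2 + 16) dy = 256/3.

256/3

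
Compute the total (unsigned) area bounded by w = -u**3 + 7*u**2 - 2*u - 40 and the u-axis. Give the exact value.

1741/12

The curve meets the u-axis where -u**3 + 7*u**2 - 2*u - 40 = 0, i.e. -(u - 5)*(u - 4)*(u + 2) = 0, at u = -2, 4, 5.
On [-2, 4] the curve lies below the axis; ∫[-2,4] (-u**3 + 7*u**2 - 2*u - 40) du = -144, giving area 144.
On [4, 5] the curve lies above the axis; ∫[4,5] (-u**3 + 7*u**2 - 2*u - 40) du = 13/12, giving area 13/12.
Total area = 144 + 13/12 = 1741/12.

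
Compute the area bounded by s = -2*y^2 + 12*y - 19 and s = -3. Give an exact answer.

Both boundary curves give s as a function of y, so integrate with respect to y. Setting them equal: -2*y^2 + 12*y - 16 = 0, i.e. -2*(y - 4)*(y - 2) = 0, so they meet at y = 2, 4.
For y in [2, 4], s = -2*y^2 + 12*y - 19 is on the right; area = ∫[2,4] (-2*y^2 + 12*y - 16) dy = 8/3.

8/3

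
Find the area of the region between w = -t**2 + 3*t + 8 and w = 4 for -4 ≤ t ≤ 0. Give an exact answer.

The difference (-t**2 + 3*t + 8) - (4) = -t**2 + 3*t + 4 changes sign at t = -1 inside [-4, 0], so split the integral there.
∫[-4,-1] (-t**2 + 3*t + 4) dt = -63/2; the area of that piece is 63/2.
∫[-1,0] (-t**2 + 3*t + 4) dt = 13/6.
Total area = 63/2 + 13/6 = 101/3.

101/3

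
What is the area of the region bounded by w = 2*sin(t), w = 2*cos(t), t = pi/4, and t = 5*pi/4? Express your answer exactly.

4*sqrt(2)

On [pi/4, 5*pi/4], (2*sin(t)) - (2*cos(t)) = 2*sin(t) - 2*cos(t) is ≥ 0 throughout, so the area is a single integral of |2*sin(t) - 2*cos(t)|.
∫[pi/4,5*pi/4] (2*sin(t) - 2*cos(t)) dt = 4*sqrt(2).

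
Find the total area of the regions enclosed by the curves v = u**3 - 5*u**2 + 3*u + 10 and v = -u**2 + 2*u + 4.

71/6

Set the curves equal: u**3 - 5*u**2 + 3*u + 10 = -u**2 + 2*u + 4, so u**3 - 4*u**2 + u + 6 = 0, which factors as (u - 3)*(u - 2)*(u + 1) = 0. The curves meet at u = -1, 2, 3.
On [-1, 2], v = u**3 - 5*u**2 + 3*u + 10 is on top; that piece has area ∫[-1,2] (u**3 - 4*u**2 + u + 6) du = 45/4.
On [2, 3], v = -u**2 + 2*u + 4 is on top; that piece has area ∫[2,3] (-(u**3 - 4*u**2 + u + 6)) du = 7/12.
Total enclosed area = 45/4 + 7/12 = 71/6.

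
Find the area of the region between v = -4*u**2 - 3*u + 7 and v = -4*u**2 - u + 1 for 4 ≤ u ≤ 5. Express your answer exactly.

On [4, 5], (-4*u**2 - 3*u + 7) - (-4*u**2 - u + 1) = -2*u + 6 is ≤ 0 throughout, so the area is a single integral of |-2*u + 6|.
∫[4,5] (-2*u + 6) du = -3; the area of that piece is 3.

3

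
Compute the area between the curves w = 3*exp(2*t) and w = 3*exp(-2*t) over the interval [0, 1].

-3 + 3*exp(-2)/2 + 3*exp(2)/2

On [0, 1], (3*exp(2*t)) - (3*exp(-2*t)) = 3*exp(2*t) - 3*exp(-2*t) is ≥ 0 throughout, so the area is a single integral of |3*exp(2*t) - 3*exp(-2*t)|.
∫[0,1] (3*exp(2*t) - 3*exp(-2*t)) dt = -3 + 3*exp(-2)/2 + 3*exp(2)/2.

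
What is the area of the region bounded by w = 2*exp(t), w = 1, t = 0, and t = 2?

-4 + 2*exp(2)

On [0, 2], (2*exp(t)) - (1) = 2*exp(t) - 1 is ≥ 0 throughout, so the area is a single integral of |2*exp(t) - 1|.
∫[0,2] (2*exp(t) - 1) dt = -4 + 2*exp(2).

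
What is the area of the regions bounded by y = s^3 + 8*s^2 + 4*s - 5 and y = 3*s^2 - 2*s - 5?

Set the curves equal: s^3 + 8*s^2 + 4*s - 5 = 3*s^2 - 2*s - 5, so s^3 + 5*s^2 + 6*s = 0, which factors as s*(s + 2)*(s + 3) = 0. The curves meet at s = -3, -2, 0.
On [-3, -2], y = s^3 + 8*s^2 + 4*s - 5 is on top; that piece has area ∫[-3,-2] (s^3 + 5*s^2 + 6*s) ds = 5/12.
On [-2, 0], y = 3*s^2 - 2*s - 5 is on top; that piece has area ∫[-2,0] (-(s^3 + 5*s^2 + 6*s)) ds = 8/3.
Total enclosed area = 5/12 + 8/3 = 37/12.

37/12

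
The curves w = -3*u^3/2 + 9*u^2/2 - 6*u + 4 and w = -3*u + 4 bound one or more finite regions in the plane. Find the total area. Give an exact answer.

3/4

Set the curves equal: -3*u^3/2 + 9*u^2/2 - 6*u + 4 = -3*u + 4, so -3*u^3/2 + 9*u^2/2 - 3*u = 0, which factors as -3*u*(u - 2)*(u - 1)/2 = 0. The curves meet at u = 0, 1, 2.
On [0, 1], w = -3*u + 4 is on top; that piece has area ∫[0,1] (-(-3*u^3/2 + 9*u^2/2 - 3*u)) du = 3/8.
On [1, 2], w = -3*u^3/2 + 9*u^2/2 - 6*u + 4 is on top; that piece has area ∫[1,2] (-3*u^3/2 + 9*u^2/2 - 3*u) du = 3/8.
Total enclosed area = 3/8 + 3/8 = 3/4.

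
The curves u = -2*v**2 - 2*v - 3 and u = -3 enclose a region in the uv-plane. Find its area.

1/3

Both boundary curves give u as a function of v, so integrate with respect to v. Setting them equal: -2*v**2 - 2*v = 0, i.e. -2*v*(v + 1) = 0, so they meet at v = -1, 0.
For v in [-1, 0], u = -2*v**2 - 2*v - 3 is on the right; area = ∫[-1,0] (-2*v**2 - 2*v) dv = 1/3.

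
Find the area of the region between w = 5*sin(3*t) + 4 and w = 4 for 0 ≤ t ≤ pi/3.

On [0, pi/3], (5*sin(3*t) + 4) - (4) = 5*sin(3*t) is ≥ 0 throughout, so the area is a single integral of |5*sin(3*t)|.
∫[0,pi/3] (5*sin(3*t)) dt = 10/3.

10/3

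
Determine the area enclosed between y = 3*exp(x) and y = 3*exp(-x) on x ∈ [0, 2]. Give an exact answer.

On [0, 2], (3*exp(x)) - (3*exp(-x)) = 3*exp(x) - 3*exp(-x) is ≥ 0 throughout, so the area is a single integral of |3*exp(x) - 3*exp(-x)|.
∫[0,2] (3*exp(x) - 3*exp(-x)) dx = -6 + 3*exp(-2) + 3*exp(2).

-6 + 3*exp(-2) + 3*exp(2)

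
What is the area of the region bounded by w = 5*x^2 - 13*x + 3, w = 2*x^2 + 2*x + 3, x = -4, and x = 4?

The difference (5*x^2 - 13*x + 3) - (2*x^2 + 2*x + 3) = 3*x^2 - 15*x changes sign at x = 0 inside [-4, 4], so split the integral there.
∫[-4,0] (3*x^2 - 15*x) dx = 184.
∫[0,4] (3*x^2 - 15*x) dx = -56; the area of that piece is 56.
Total area = 184 + 56 = 240.

240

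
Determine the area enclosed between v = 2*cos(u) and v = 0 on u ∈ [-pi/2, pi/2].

4

On [-pi/2, pi/2], (2*cos(u)) - (0) = 2*cos(u) is ≥ 0 throughout, so the area is a single integral of |2*cos(u)|.
∫[-pi/2,pi/2] (2*cos(u)) du = 4.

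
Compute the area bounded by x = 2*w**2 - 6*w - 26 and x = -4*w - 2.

343/3

Both boundary curves give x as a function of w, so integrate with respect to w. Setting them equal: 2*w**2 - 2*w - 24 = 0, i.e. 2*(w - 4)*(w + 3) = 0, so they meet at w = -3, 4.
For w in [-3, 4], x = 2*w**2 - 6*w - 26 is on the left; area = ∫[-3,4] (-(2*w**2 - 2*w - 24)) dw = 343/3.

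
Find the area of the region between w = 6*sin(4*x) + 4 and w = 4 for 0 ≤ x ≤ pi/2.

The difference (6*sin(4*x) + 4) - (4) = 6*sin(4*x) changes sign at x = pi/4 inside [0, pi/2], so split the integral there.
∫[0,pi/4] (6*sin(4*x)) dx = 3.
∫[pi/4,pi/2] (6*sin(4*x)) dx = -3; the area of that piece is 3.
Total area = 3 + 3 = 6.

6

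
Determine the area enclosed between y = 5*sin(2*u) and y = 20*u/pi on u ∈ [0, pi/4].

5/2 - 5*pi/8

On [0, pi/4], (5*sin(2*u)) - (20*u/pi) = -20*u/pi + 5*sin(2*u) is ≥ 0 throughout, so the area is a single integral of |-20*u/pi + 5*sin(2*u)|.
∫[0,pi/4] (-20*u/pi + 5*sin(2*u)) du = 5/2 - 5*pi/8.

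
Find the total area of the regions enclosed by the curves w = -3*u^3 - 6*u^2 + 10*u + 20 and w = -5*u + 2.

253/4

Set the curves equal: -3*u^3 - 6*u^2 + 10*u + 20 = -5*u + 2, so -3*u^3 - 6*u^2 + 15*u + 18 = 0, which factors as -3*(u - 2)*(u + 1)*(u + 3) = 0. The curves meet at u = -3, -1, 2.
On [-3, -1], w = -5*u + 2 is on top; that piece has area ∫[-3,-1] (-(-3*u^3 - 6*u^2 + 15*u + 18)) du = 16.
On [-1, 2], w = -3*u^3 - 6*u^2 + 10*u + 20 is on top; that piece has area ∫[-1,2] (-3*u^3 - 6*u^2 + 15*u + 18) du = 189/4.
Total enclosed area = 16 + 189/4 = 253/4.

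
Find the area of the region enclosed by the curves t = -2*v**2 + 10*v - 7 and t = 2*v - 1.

Both boundary curves give t as a function of v, so integrate with respect to v. Setting them equal: -2*v**2 + 8*v - 6 = 0, i.e. -2*(v - 3)*(v - 1) = 0, so they meet at v = 1, 3.
For v in [1, 3], t = -2*v**2 + 10*v - 7 is on the right; area = ∫[1,3] (-2*v**2 + 8*v - 6) dv = 8/3.

8/3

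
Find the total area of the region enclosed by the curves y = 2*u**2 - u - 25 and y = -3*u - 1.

Set the curves equal: 2*u**2 - u - 25 = -3*u - 1, so 2*u**2 + 2*u - 24 = 0, which factors as 2*(u - 3)*(u + 4) = 0. The curves meet at u = -4, 3.
On [-4, 3], y = -3*u - 1 is on top; that piece has area ∫[-4,3] (-(2*u**2 + 2*u - 24)) du = 343/3.

343/3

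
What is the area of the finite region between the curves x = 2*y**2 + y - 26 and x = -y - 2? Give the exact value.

Both boundary curves give x as a function of y, so integrate with respect to y. Setting them equal: 2*y**2 + 2*y - 24 = 0, i.e. 2*(y - 3)*(y + 4) = 0, so they meet at y = -4, 3.
For y in [-4, 3], x = 2*y**2 + y - 26 is on the left; area = ∫[-4,3] (-(2*y**2 + 2*y - 24)) dy = 343/3.

343/3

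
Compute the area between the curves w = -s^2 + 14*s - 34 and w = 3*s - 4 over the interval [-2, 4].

138

On [-2, 4], (-s^2 + 14*s - 34) - (3*s - 4) = -s^2 + 11*s - 30 is ≤ 0 throughout, so the area is a single integral of |-s^2 + 11*s - 30|.
∫[-2,4] (-s^2 + 11*s - 30) ds = -138; the area of that piece is 138.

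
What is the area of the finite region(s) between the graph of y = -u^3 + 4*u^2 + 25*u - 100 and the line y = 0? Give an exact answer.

The curve meets the u-axis where -u^3 + 4*u^2 + 25*u - 100 = 0, i.e. -(u - 5)*(u - 4)*(u + 5) = 0, at u = -5, 4, 5.
On [-5, 4] the curve lies below the axis; ∫[-5,4] (-u^3 + 4*u^2 + 25*u - 100) du = -2673/4, giving area 2673/4.
On [4, 5] the curve lies above the axis; ∫[4,5] (-u^3 + 4*u^2 + 25*u - 100) du = 19/12, giving area 19/12.
Total area = 2673/4 + 19/12 = 4019/6.

4019/6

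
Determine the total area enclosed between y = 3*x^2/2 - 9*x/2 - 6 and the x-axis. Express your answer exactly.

The curve meets the x-axis where 3*x^2/2 - 9*x/2 - 6 = 0, i.e. 3*(x - 4)*(x + 1)/2 = 0, at x = -1, 4.
On [-1, 4] the curve lies below the axis; ∫[-1,4] (3*x^2/2 - 9*x/2 - 6) dx = -125/4, giving area 125/4.

125/4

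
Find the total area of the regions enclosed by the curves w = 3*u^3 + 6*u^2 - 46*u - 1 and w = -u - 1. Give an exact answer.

Set the curves equal: 3*u^3 + 6*u^2 - 46*u - 1 = -u - 1, so 3*u^3 + 6*u^2 - 45*u = 0, which factors as 3*u*(u - 3)*(u + 5) = 0. The curves meet at u = -5, 0, 3.
On [-5, 0], w = 3*u^3 + 6*u^2 - 46*u - 1 is on top; that piece has area ∫[-5,0] (3*u^3 + 6*u^2 - 45*u) du = 1375/4.
On [0, 3], w = -u - 1 is on top; that piece has area ∫[0,3] (-(3*u^3 + 6*u^2 - 45*u)) du = 351/4.
Total enclosed area = 1375/4 + 351/4 = 863/2.

863/2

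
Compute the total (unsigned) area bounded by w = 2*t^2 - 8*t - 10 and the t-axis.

72

The curve meets the t-axis where 2*t^2 - 8*t - 10 = 0, i.e. 2*(t - 5)*(t + 1) = 0, at t = -1, 5.
On [-1, 5] the curve lies below the axis; ∫[-1,5] (2*t^2 - 8*t - 10) dt = -72, giving area 72.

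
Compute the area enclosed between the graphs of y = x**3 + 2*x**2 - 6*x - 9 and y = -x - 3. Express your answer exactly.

Set the curves equal: x**3 + 2*x**2 - 6*x - 9 = -x - 3, so x**3 + 2*x**2 - 5*x - 6 = 0, which factors as (x - 2)*(x + 1)*(x + 3) = 0. The curves meet at x = -3, -1, 2.
On [-3, -1], y = x**3 + 2*x**2 - 6*x - 9 is on top; that piece has area ∫[-3,-1] (x**3 + 2*x**2 - 5*x - 6) dx = 16/3.
On [-1, 2], y = -x - 3 is on top; that piece has area ∫[-1,2] (-(x**3 + 2*x**2 - 5*x - 6)) dx = 63/4.
Total enclosed area = 16/3 + 63/4 = 253/12.

253/12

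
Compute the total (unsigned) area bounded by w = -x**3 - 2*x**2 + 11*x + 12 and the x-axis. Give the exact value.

The curve meets the x-axis where -x**3 - 2*x**2 + 11*x + 12 = 0, i.e. -(x - 3)*(x + 1)*(x + 4) = 0, at x = -4, -1, 3.
On [-4, -1] the curve lies below the axis; ∫[-4,-1] (-x**3 - 2*x**2 + 11*x + 12) dx = -99/4, giving area 99/4.
On [-1, 3] the curve lies above the axis; ∫[-1,3] (-x**3 - 2*x**2 + 11*x + 12) dx = 160/3, giving area 160/3.
Total area = 99/4 + 160/3 = 937/12.

937/12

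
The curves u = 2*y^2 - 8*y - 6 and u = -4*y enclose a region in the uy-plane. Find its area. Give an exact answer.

64/3

Both boundary curves give u as a function of y, so integrate with respect to y. Setting them equal: 2*y^2 - 4*y - 6 = 0, i.e. 2*(y - 3)*(y + 1) = 0, so they meet at y = -1, 3.
For y in [-1, 3], u = 2*y^2 - 8*y - 6 is on the left; area = ∫[-1,3] (-(2*y^2 - 4*y - 6)) dy = 64/3.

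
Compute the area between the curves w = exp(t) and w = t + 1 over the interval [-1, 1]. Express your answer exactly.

-2 - exp(-1) + exp(1)

On [-1, 1], (exp(t)) - (t + 1) = -t + exp(t) - 1 is ≥ 0 throughout, so the area is a single integral of |-t + exp(t) - 1|.
∫[-1,1] (-t + exp(t) - 1) dt = -2 - exp(-1) + exp(1).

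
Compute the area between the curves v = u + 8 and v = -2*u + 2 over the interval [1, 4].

81/2

On [1, 4], (u + 8) - (-2*u + 2) = 3*u + 6 is ≥ 0 throughout, so the area is a single integral of |3*u + 6|.
∫[1,4] (3*u + 6) du = 81/2.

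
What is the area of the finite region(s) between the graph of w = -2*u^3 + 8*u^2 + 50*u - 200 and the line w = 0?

4019/3

The curve meets the u-axis where -2*u^3 + 8*u^2 + 50*u - 200 = 0, i.e. -2*(u - 5)*(u - 4)*(u + 5) = 0, at u = -5, 4, 5.
On [-5, 4] the curve lies below the axis; ∫[-5,4] (-2*u^3 + 8*u^2 + 50*u - 200) du = -2673/2, giving area 2673/2.
On [4, 5] the curve lies above the axis; ∫[4,5] (-2*u^3 + 8*u^2 + 50*u - 200) du = 19/6, giving area 19/6.
Total area = 2673/2 + 19/6 = 4019/3.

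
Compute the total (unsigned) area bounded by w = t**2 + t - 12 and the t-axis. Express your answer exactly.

343/6

The curve meets the t-axis where t**2 + t - 12 = 0, i.e. (t - 3)*(t + 4) = 0, at t = -4, 3.
On [-4, 3] the curve lies below the axis; ∫[-4,3] (t**2 + t - 12) dt = -343/6, giving area 343/6.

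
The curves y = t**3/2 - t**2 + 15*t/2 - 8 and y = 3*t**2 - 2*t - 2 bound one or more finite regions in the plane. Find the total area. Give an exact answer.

37/24

Set the curves equal: t**3/2 - t**2 + 15*t/2 - 8 = 3*t**2 - 2*t - 2, so t**3/2 - 4*t**2 + 19*t/2 - 6 = 0, which factors as (t - 4)*(t - 3)*(t - 1)/2 = 0. The curves meet at t = 1, 3, 4.
On [1, 3], y = t**3/2 - t**2 + 15*t/2 - 8 is on top; that piece has area ∫[1,3] (t**3/2 - 4*t**2 + 19*t/2 - 6) dt = 4/3.
On [3, 4], y = 3*t**2 - 2*t - 2 is on top; that piece has area ∫[3,4] (-(t**3/2 - 4*t**2 + 19*t/2 - 6)) dt = 5/24.
Total enclosed area = 4/3 + 5/24 = 37/24.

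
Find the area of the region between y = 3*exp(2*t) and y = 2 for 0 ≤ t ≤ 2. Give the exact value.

On [0, 2], (3*exp(2*t)) - (2) = 3*exp(2*t) - 2 is ≥ 0 throughout, so the area is a single integral of |3*exp(2*t) - 2|.
∫[0,2] (3*exp(2*t) - 2) dt = -11/2 + 3*exp(4)/2.

-11/2 + 3*exp(4)/2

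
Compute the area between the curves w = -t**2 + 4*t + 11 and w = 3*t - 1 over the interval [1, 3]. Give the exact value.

58/3

On [1, 3], (-t**2 + 4*t + 11) - (3*t - 1) = -t**2 + t + 12 is ≥ 0 throughout, so the area is a single integral of |-t**2 + t + 12|.
∫[1,3] (-t**2 + t + 12) dt = 58/3.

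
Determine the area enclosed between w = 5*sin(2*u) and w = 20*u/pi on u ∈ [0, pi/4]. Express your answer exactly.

5/2 - 5*pi/8

On [0, pi/4], (5*sin(2*u)) - (20*u/pi) = -20*u/pi + 5*sin(2*u) is ≥ 0 throughout, so the area is a single integral of |-20*u/pi + 5*sin(2*u)|.
∫[0,pi/4] (-20*u/pi + 5*sin(2*u)) du = 5/2 - 5*pi/8.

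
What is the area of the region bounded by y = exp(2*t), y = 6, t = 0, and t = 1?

The difference (exp(2*t)) - (6) = exp(2*t) - 6 changes sign at t = log(6)/2 inside [0, 1], so split the integral there.
∫[0,log(6)/2] (exp(2*t) - 6) dt = 5/2 - log(216); the area of that piece is -5/2 + log(216).
∫[log(6)/2,1] (exp(2*t) - 6) dt = -9 + exp(2)/2 + 3*log(6).
Total area = (-5/2 + log(216)) + (-9 + exp(2)/2 + 3*log(6)) = -23/2 + exp(2)/2 + 6*log(6).

-23/2 + exp(2)/2 + 6*log(6)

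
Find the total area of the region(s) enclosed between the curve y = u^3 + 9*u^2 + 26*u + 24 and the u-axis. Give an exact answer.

1/2

The curve meets the u-axis where u^3 + 9*u^2 + 26*u + 24 = 0, i.e. (u + 2)*(u + 3)*(u + 4) = 0, at u = -4, -3, -2.
On [-4, -3] the curve lies above the axis; ∫[-4,-3] (u^3 + 9*u^2 + 26*u + 24) du = 1/4, giving area 1/4.
On [-3, -2] the curve lies below the axis; ∫[-3,-2] (u^3 + 9*u^2 + 26*u + 24) du = -1/4, giving area 1/4.
Total area = 1/4 + 1/4 = 1/2.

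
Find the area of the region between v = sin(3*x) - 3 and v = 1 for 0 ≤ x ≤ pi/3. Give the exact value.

On [0, pi/3], (sin(3*x) - 3) - (1) = sin(3*x) - 4 is ≤ 0 throughout, so the area is a single integral of |sin(3*x) - 4|.
∫[0,pi/3] (sin(3*x) - 4) dx = 2/3 - 4*pi/3; the area of that piece is -2/3 + 4*pi/3.

-2/3 + 4*pi/3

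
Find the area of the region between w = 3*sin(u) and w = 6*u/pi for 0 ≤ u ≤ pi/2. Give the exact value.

On [0, pi/2], (3*sin(u)) - (6*u/pi) = -6*u/pi + 3*sin(u) is ≥ 0 throughout, so the area is a single integral of |-6*u/pi + 3*sin(u)|.
∫[0,pi/2] (-6*u/pi + 3*sin(u)) du = 3 - 3*pi/4.

3 - 3*pi/4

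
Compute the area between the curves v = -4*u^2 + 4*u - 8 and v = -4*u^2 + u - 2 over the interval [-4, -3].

33/2

On [-4, -3], (-4*u^2 + 4*u - 8) - (-4*u^2 + u - 2) = 3*u - 6 is ≤ 0 throughout, so the area is a single integral of |3*u - 6|.
∫[-4,-3] (3*u - 6) du = -33/2; the area of that piece is 33/2.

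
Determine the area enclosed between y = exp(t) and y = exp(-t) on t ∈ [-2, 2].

The difference (exp(t)) - (exp(-t)) = exp(t) - exp(-t) changes sign at t = 0 inside [-2, 2], so split the integral there.
∫[-2,0] (exp(t) - exp(-t)) dt = -exp(2) - exp(-2) + 2; the area of that piece is -2 + exp(-2) + exp(2).
∫[0,2] (exp(t) - exp(-t)) dt = -2 + exp(-2) + exp(2).
Total area = (-2 + exp(-2) + exp(2)) + (-2 + exp(-2) + exp(2)) = -4 + 2*exp(-2) + 2*exp(2).

-4 + 2*exp(-2) + 2*exp(2)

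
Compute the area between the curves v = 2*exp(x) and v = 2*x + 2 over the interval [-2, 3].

-15 - 2*exp(-2) + 2*exp(3)

On [-2, 3], (2*exp(x)) - (2*x + 2) = -2*x + 2*exp(x) - 2 is ≥ 0 throughout, so the area is a single integral of |-2*x + 2*exp(x) - 2|.
∫[-2,3] (-2*x + 2*exp(x) - 2) dx = -15 - 2*exp(-2) + 2*exp(3).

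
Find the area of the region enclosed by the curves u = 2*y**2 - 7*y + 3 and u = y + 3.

64/3

Both boundary curves give u as a function of y, so integrate with respect to y. Setting them equal: 2*y**2 - 8*y = 0, i.e. 2*y*(y - 4) = 0, so they meet at y = 0, 4.
For y in [0, 4], u = 2*y**2 - 7*y + 3 is on the left; area = ∫[0,4] (-(2*y**2 - 8*y)) dy = 64/3.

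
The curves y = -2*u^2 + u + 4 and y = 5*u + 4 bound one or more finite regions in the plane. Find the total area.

Set the curves equal: -2*u^2 + u + 4 = 5*u + 4, so -2*u^2 - 4*u = 0, which factors as -2*u*(u + 2) = 0. The curves meet at u = -2, 0.
On [-2, 0], y = -2*u^2 + u + 4 is on top; that piece has area ∫[-2,0] (-2*u^2 - 4*u) du = 8/3.

8/3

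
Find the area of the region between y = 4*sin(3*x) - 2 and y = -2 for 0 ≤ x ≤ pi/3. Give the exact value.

8/3

On [0, pi/3], (4*sin(3*x) - 2) - (-2) = 4*sin(3*x) is ≥ 0 throughout, so the area is a single integral of |4*sin(3*x)|.
∫[0,pi/3] (4*sin(3*x)) dx = 8/3.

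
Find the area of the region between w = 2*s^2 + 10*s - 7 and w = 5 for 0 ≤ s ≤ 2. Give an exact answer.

14

The difference (2*s^2 + 10*s - 7) - (5) = 2*s^2 + 10*s - 12 changes sign at s = 1 inside [0, 2], so split the integral there.
∫[0,1] (2*s^2 + 10*s - 12) ds = -19/3; the area of that piece is 19/3.
∫[1,2] (2*s^2 + 10*s - 12) ds = 23/3.
Total area = 19/3 + 23/3 = 14.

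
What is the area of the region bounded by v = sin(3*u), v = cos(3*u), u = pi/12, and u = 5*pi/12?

On [pi/12, 5*pi/12], (sin(3*u)) - (cos(3*u)) = sin(3*u) - cos(3*u) is ≥ 0 throughout, so the area is a single integral of |sin(3*u) - cos(3*u)|.
∫[pi/12,5*pi/12] (sin(3*u) - cos(3*u)) du = 2*sqrt(2)/3.

2*sqrt(2)/3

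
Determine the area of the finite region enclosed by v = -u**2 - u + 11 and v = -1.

343/6

Set the curves equal: -u**2 - u + 11 = -1, so -u**2 - u + 12 = 0, which factors as -(u - 3)*(u + 4) = 0. The curves meet at u = -4, 3.
On [-4, 3], v = -u**2 - u + 11 is on top; that piece has area ∫[-4,3] (-u**2 - u + 12) du = 343/6.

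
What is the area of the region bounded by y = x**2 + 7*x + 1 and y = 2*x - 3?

9/2

Set the curves equal: x**2 + 7*x + 1 = 2*x - 3, so x**2 + 5*x + 4 = 0, which factors as (x + 1)*(x + 4) = 0. The curves meet at x = -4, -1.
On [-4, -1], y = 2*x - 3 is on top; that piece has area ∫[-4,-1] (-(x**2 + 5*x + 4)) dx = 9/2.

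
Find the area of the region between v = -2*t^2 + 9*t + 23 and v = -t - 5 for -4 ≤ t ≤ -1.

149/3

The difference (-2*t^2 + 9*t + 23) - (-t - 5) = -2*t^2 + 10*t + 28 changes sign at t = -2 inside [-4, -1], so split the integral there.
∫[-4,-2] (-2*t^2 + 10*t + 28) dt = -124/3; the area of that piece is 124/3.
∫[-2,-1] (-2*t^2 + 10*t + 28) dt = 25/3.
Total area = 124/3 + 25/3 = 149/3.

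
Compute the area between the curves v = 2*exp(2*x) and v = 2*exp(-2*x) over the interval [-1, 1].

-4 + 2*exp(-2) + 2*exp(2)

The difference (2*exp(2*x)) - (2*exp(-2*x)) = 2*exp(2*x) - 2*exp(-2*x) changes sign at x = 0 inside [-1, 1], so split the integral there.
∫[-1,0] (2*exp(2*x) - 2*exp(-2*x)) dx = -exp(2) - exp(-2) + 2; the area of that piece is -2 + exp(-2) + exp(2).
∫[0,1] (2*exp(2*x) - 2*exp(-2*x)) dx = -2 + exp(-2) + exp(2).
Total area = (-2 + exp(-2) + exp(2)) + (-2 + exp(-2) + exp(2)) = -4 + 2*exp(-2) + 2*exp(2).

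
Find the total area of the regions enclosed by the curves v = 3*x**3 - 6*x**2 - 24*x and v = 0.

148

Set the curves equal: 3*x**3 - 6*x**2 - 24*x = 0, so 3*x**3 - 6*x**2 - 24*x = 0, which factors as 3*x*(x - 4)*(x + 2) = 0. The curves meet at x = -2, 0, 4.
On [-2, 0], v = 3*x**3 - 6*x**2 - 24*x is on top; that piece has area ∫[-2,0] (3*x**3 - 6*x**2 - 24*x) dx = 20.
On [0, 4], v = 0 is on top; that piece has area ∫[0,4] (-(3*x**3 - 6*x**2 - 24*x)) dx = 128.
Total enclosed area = 20 + 128 = 148.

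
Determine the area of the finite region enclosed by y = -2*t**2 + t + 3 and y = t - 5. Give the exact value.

Set the curves equal: -2*t**2 + t + 3 = t - 5, so -2*t**2 + 8 = 0, which factors as -2*(t - 2)*(t + 2) = 0. The curves meet at t = -2, 2.
On [-2, 2], y = -2*t**2 + t + 3 is on top; that piece has area ∫[-2,2] (-2*t**2 + 8) dt = 64/3.

64/3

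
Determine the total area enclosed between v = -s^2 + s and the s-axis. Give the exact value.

1/6

The curve meets the s-axis where -s^2 + s = 0, i.e. -s*(s - 1) = 0, at s = 0, 1.
On [0, 1] the curve lies above the axis; ∫[0,1] (-s^2 + s) ds = 1/6, giving area 1/6.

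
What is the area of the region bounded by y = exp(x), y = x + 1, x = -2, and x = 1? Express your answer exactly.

On [-2, 1], (exp(x)) - (x + 1) = -x + exp(x) - 1 is ≥ 0 throughout, so the area is a single integral of |-x + exp(x) - 1|.
∫[-2,1] (-x + exp(x) - 1) dx = -3/2 - exp(-2) + exp(1).

-3/2 - exp(-2) + exp(1)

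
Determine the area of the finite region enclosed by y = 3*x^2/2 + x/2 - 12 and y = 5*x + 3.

343/4

Set the curves equal: 3*x^2/2 + x/2 - 12 = 5*x + 3, so 3*x^2/2 - 9*x/2 - 15 = 0, which factors as 3*(x - 5)*(x + 2)/2 = 0. The curves meet at x = -2, 5.
On [-2, 5], y = 5*x + 3 is on top; that piece has area ∫[-2,5] (-(3*x^2/2 - 9*x/2 - 15)) dx = 343/4.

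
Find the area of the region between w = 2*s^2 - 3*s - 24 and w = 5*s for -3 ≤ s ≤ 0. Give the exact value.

The difference (2*s^2 - 3*s - 24) - (5*s) = 2*s^2 - 8*s - 24 changes sign at s = -2 inside [-3, 0], so split the integral there.
∫[-3,-2] (2*s^2 - 8*s - 24) ds = 26/3.
∫[-2,0] (2*s^2 - 8*s - 24) ds = -80/3; the area of that piece is 80/3.
Total area = 26/3 + 80/3 = 106/3.

106/3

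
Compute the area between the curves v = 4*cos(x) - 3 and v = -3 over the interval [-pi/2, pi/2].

8

On [-pi/2, pi/2], (4*cos(x) - 3) - (-3) = 4*cos(x) is ≥ 0 throughout, so the area is a single integral of |4*cos(x)|.
∫[-pi/2,pi/2] (4*cos(x)) dx = 8.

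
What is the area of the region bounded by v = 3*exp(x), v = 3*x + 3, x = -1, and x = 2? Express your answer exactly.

-27/2 - 3*exp(-1) + 3*exp(2)

On [-1, 2], (3*exp(x)) - (3*x + 3) = -3*x + 3*exp(x) - 3 is ≥ 0 throughout, so the area is a single integral of |-3*x + 3*exp(x) - 3|.
∫[-1,2] (-3*x + 3*exp(x) - 3) dx = -27/2 - 3*exp(-1) + 3*exp(2).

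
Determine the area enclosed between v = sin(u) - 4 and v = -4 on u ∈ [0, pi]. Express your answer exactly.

2

On [0, pi], (sin(u) - 4) - (-4) = sin(u) is ≥ 0 throughout, so the area is a single integral of |sin(u)|.
∫[0,pi] (sin(u)) du = 2.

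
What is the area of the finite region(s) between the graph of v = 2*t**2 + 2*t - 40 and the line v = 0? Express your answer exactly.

243

The curve meets the t-axis where 2*t**2 + 2*t - 40 = 0, i.e. 2*(t - 4)*(t + 5) = 0, at t = -5, 4.
On [-5, 4] the curve lies below the axis; ∫[-5,4] (2*t**2 + 2*t - 40) dt = -243, giving area 243.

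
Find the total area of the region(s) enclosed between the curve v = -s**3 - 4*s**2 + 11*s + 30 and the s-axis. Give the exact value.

863/6

The curve meets the s-axis where -s**3 - 4*s**2 + 11*s + 30 = 0, i.e. -(s - 3)*(s + 2)*(s + 5) = 0, at s = -5, -2, 3.
On [-5, -2] the curve lies below the axis; ∫[-5,-2] (-s**3 - 4*s**2 + 11*s + 30) ds = -117/4, giving area 117/4.
On [-2, 3] the curve lies above the axis; ∫[-2,3] (-s**3 - 4*s**2 + 11*s + 30) ds = 1375/12, giving area 1375/12.
Total area = 117/4 + 1375/12 = 863/6.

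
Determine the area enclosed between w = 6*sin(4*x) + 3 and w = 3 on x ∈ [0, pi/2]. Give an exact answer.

The difference (6*sin(4*x) + 3) - (3) = 6*sin(4*x) changes sign at x = pi/4 inside [0, pi/2], so split the integral there.
∫[0,pi/4] (6*sin(4*x)) dx = 3.
∫[pi/4,pi/2] (6*sin(4*x)) dx = -3; the area of that piece is 3.
Total area = 3 + 3 = 6.

6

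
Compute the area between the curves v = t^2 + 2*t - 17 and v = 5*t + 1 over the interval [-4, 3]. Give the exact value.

569/6

The difference (t^2 + 2*t - 17) - (5*t + 1) = t^2 - 3*t - 18 changes sign at t = -3 inside [-4, 3], so split the integral there.
∫[-4,-3] (t^2 - 3*t - 18) dt = 29/6.
∫[-3,3] (t^2 - 3*t - 18) dt = -90; the area of that piece is 90.
Total area = 29/6 + 90 = 569/6.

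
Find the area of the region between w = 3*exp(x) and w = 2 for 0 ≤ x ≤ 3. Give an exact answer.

-9 + 3*exp(3)

On [0, 3], (3*exp(x)) - (2) = 3*exp(x) - 2 is ≥ 0 throughout, so the area is a single integral of |3*exp(x) - 2|.
∫[0,3] (3*exp(x) - 2) dx = -9 + 3*exp(3).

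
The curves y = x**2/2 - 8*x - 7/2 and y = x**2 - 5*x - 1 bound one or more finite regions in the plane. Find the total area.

Set the curves equal: x**2/2 - 8*x - 7/2 = x**2 - 5*x - 1, so -x**2/2 - 3*x - 5/2 = 0, which factors as -(x + 1)*(x + 5)/2 = 0. The curves meet at x = -5, -1.
On [-5, -1], y = x**2/2 - 8*x - 7/2 is on top; that piece has area ∫[-5,-1] (-x**2/2 - 3*x - 5/2) dx = 16/3.

16/3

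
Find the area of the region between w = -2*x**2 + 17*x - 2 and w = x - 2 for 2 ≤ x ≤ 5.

On [2, 5], (-2*x**2 + 17*x - 2) - (x - 2) = -2*x**2 + 16*x is ≥ 0 throughout, so the area is a single integral of |-2*x**2 + 16*x|.
∫[2,5] (-2*x**2 + 16*x) dx = 90.

90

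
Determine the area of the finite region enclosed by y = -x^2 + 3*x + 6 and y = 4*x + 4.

Set the curves equal: -x^2 + 3*x + 6 = 4*x + 4, so -x^2 - x + 2 = 0, which factors as -(x - 1)*(x + 2) = 0. The curves meet at x = -2, 1.
On [-2, 1], y = -x^2 + 3*x + 6 is on top; that piece has area ∫[-2,1] (-x^2 - x + 2) dx = 9/2.

9/2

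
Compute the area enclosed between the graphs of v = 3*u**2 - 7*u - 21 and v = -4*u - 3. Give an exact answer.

125/2

Set the curves equal: 3*u**2 - 7*u - 21 = -4*u - 3, so 3*u**2 - 3*u - 18 = 0, which factors as 3*(u - 3)*(u + 2) = 0. The curves meet at u = -2, 3.
On [-2, 3], v = -4*u - 3 is on top; that piece has area ∫[-2,3] (-(3*u**2 - 3*u - 18)) du = 125/2.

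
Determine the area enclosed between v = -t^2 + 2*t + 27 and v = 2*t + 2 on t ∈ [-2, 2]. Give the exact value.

On [-2, 2], (-t^2 + 2*t + 27) - (2*t + 2) = -t^2 + 25 is ≥ 0 throughout, so the area is a single integral of |-t^2 + 25|.
∫[-2,2] (-t^2 + 25) dt = 284/3.

284/3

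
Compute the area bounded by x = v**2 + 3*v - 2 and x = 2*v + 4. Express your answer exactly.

Both boundary curves give x as a function of v, so integrate with respect to v. Setting them equal: v**2 + v - 6 = 0, i.e. (v - 2)*(v + 3) = 0, so they meet at v = -3, 2.
For v in [-3, 2], x = v**2 + 3*v - 2 is on the left; area = ∫[-3,2] (-(v**2 + v - 6)) dv = 125/6.

125/6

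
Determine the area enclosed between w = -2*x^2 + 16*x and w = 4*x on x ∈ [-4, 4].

The difference (-2*x^2 + 16*x) - (4*x) = -2*x^2 + 12*x changes sign at x = 0 inside [-4, 4], so split the integral there.
∫[-4,0] (-2*x^2 + 12*x) dx = -416/3; the area of that piece is 416/3.
∫[0,4] (-2*x^2 + 12*x) dx = 160/3.
Total area = 416/3 + 160/3 = 192.

192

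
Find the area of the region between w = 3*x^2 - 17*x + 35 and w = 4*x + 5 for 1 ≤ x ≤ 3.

The difference (3*x^2 - 17*x + 35) - (4*x + 5) = 3*x^2 - 21*x + 30 changes sign at x = 2 inside [1, 3], so split the integral there.
∫[1,2] (3*x^2 - 21*x + 30) dx = 11/2.
∫[2,3] (3*x^2 - 21*x + 30) dx = -7/2; the area of that piece is 7/2.
Total area = 11/2 + 7/2 = 9.

9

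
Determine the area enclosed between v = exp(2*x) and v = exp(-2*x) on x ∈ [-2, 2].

-2 + exp(-4) + exp(4)

The difference (exp(2*x)) - (exp(-2*x)) = exp(2*x) - exp(-2*x) changes sign at x = 0 inside [-2, 2], so split the integral there.
∫[-2,0] (exp(2*x) - exp(-2*x)) dx = -exp(4)/2 - exp(-4)/2 + 1; the area of that piece is -1 + exp(-4)/2 + exp(4)/2.
∫[0,2] (exp(2*x) - exp(-2*x)) dx = -1 + exp(-4)/2 + exp(4)/2.
Total area = (-1 + exp(-4)/2 + exp(4)/2) + (-1 + exp(-4)/2 + exp(4)/2) = -2 + exp(-4) + exp(4).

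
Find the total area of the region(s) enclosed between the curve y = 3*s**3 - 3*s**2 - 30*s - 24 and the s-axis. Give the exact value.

443/2

The curve meets the s-axis where 3*s**3 - 3*s**2 - 30*s - 24 = 0, i.e. 3*(s - 4)*(s + 1)*(s + 2) = 0, at s = -2, -1, 4.
On [-2, -1] the curve lies above the axis; ∫[-2,-1] (3*s**3 - 3*s**2 - 30*s - 24) ds = 11/4, giving area 11/4.
On [-1, 4] the curve lies below the axis; ∫[-1,4] (3*s**3 - 3*s**2 - 30*s - 24) ds = -875/4, giving area 875/4.
Total area = 11/4 + 875/4 = 443/2.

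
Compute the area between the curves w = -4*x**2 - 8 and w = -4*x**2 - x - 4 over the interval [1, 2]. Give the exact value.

On [1, 2], (-4*x**2 - 8) - (-4*x**2 - x - 4) = x - 4 is ≤ 0 throughout, so the area is a single integral of |x - 4|.
∫[1,2] (x - 4) dx = -5/2; the area of that piece is 5/2.

5/2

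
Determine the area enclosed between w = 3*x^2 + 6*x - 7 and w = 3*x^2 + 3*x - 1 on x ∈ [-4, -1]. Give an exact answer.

On [-4, -1], (3*x^2 + 6*x - 7) - (3*x^2 + 3*x - 1) = 3*x - 6 is ≤ 0 throughout, so the area is a single integral of |3*x - 6|.
∫[-4,-1] (3*x - 6) dx = -81/2; the area of that piece is 81/2.

81/2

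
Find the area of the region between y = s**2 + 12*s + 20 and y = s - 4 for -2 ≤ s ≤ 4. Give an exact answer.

234

On [-2, 4], (s**2 + 12*s + 20) - (s - 4) = s**2 + 11*s + 24 is ≥ 0 throughout, so the area is a single integral of |s**2 + 11*s + 24|.
∫[-2,4] (s**2 + 11*s + 24) ds = 234.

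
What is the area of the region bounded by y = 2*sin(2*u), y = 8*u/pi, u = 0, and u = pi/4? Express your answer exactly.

1 - pi/4

On [0, pi/4], (2*sin(2*u)) - (8*u/pi) = -8*u/pi + 2*sin(2*u) is ≥ 0 throughout, so the area is a single integral of |-8*u/pi + 2*sin(2*u)|.
∫[0,pi/4] (-8*u/pi + 2*sin(2*u)) du = 1 - pi/4.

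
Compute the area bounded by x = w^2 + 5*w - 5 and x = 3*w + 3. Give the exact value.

Both boundary curves give x as a function of w, so integrate with respect to w. Setting them equal: w^2 + 2*w - 8 = 0, i.e. (w - 2)*(w + 4) = 0, so they meet at w = -4, 2.
For w in [-4, 2], x = w^2 + 5*w - 5 is on the left; area = ∫[-4,2] (-(w^2 + 2*w - 8)) dw = 36.

36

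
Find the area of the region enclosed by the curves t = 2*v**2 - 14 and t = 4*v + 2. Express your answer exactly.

72

Both boundary curves give t as a function of v, so integrate with respect to v. Setting them equal: 2*v**2 - 4*v - 16 = 0, i.e. 2*(v - 4)*(v + 2) = 0, so they meet at v = -2, 4.
For v in [-2, 4], t = 2*v**2 - 14 is on the left; area = ∫[-2,4] (-(2*v**2 - 4*v - 16)) dv = 72.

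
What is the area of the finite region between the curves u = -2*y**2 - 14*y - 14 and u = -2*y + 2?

8/3

Both boundary curves give u as a function of y, so integrate with respect to y. Setting them equal: -2*y**2 - 12*y - 16 = 0, i.e. -2*(y + 2)*(y + 4) = 0, so they meet at y = -4, -2.
For y in [-4, -2], u = -2*y**2 - 14*y - 14 is on the right; area = ∫[-4,-2] (-2*y**2 - 12*y - 16) dy = 8/3.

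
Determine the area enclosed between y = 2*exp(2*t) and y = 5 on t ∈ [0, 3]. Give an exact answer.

The difference (2*exp(2*t)) - (5) = 2*exp(2*t) - 5 changes sign at t = -log(2)/2 + log(5)/2 inside [0, 3], so split the integral there.
∫[0,-log(2)/2 + log(5)/2] (2*exp(2*t) - 5) dt = log(4*sqrt(10)/125) + 3/2; the area of that piece is -3/2 + log(25*sqrt(10)/8).
∫[-log(2)/2 + log(5)/2,3] (2*exp(2*t) - 5) dt = -35/2 - 5*log(2)/2 + 5*log(5)/2 + exp(6).
Total area = (-3/2 + log(25*sqrt(10)/8)) + (-35/2 - 5*log(2)/2 + 5*log(5)/2 + exp(6)) = -19 - 11*log(2)/2 + log(10)/2 + 9*log(5)/2 + exp(6).

-19 - 11*log(2)/2 + log(10)/2 + 9*log(5)/2 + exp(6)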